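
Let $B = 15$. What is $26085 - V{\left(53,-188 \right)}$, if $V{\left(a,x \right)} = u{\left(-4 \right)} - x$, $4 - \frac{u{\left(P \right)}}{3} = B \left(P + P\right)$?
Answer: $25525$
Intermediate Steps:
$u{\left(P \right)} = 12 - 90 P$ ($u{\left(P \right)} = 12 - 3 \cdot 15 \left(P + P\right) = 12 - 3 \cdot 15 \cdot 2 P = 12 - 3 \cdot 30 P = 12 - 90 P$)
$V{\left(a,x \right)} = 372 - x$ ($V{\left(a,x \right)} = \left(12 - -360\right) - x = \left(12 + 360\right) - x = 372 - x$)
$26085 - V{\left(53,-188 \right)} = 26085 - \left(372 - -188\right) = 26085 - \left(372 + 188\right) = 26085 - 560 = 25525$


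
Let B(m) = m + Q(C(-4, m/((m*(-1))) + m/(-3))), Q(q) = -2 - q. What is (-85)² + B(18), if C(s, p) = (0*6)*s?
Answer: 7241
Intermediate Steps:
C(s, p) = 0 (C(s, p) = 0*s = 0)
B(m) = -2 + m (B(m) = m + (-2 - 1*0) = m + (-2 + 0) = m - 2 = -2 + m)
(-85)² + B(18) = (-85)² + (-2 + 18) = 7225 + 16 = 7241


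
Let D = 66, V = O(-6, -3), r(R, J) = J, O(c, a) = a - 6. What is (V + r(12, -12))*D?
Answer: -1386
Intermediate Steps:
O(c, a) = -6 + a
V = -9 (V = -6 - 3 = -9)
(V + r(12, -12))*D = (-9 - 12)*66 = -21*66 = -1386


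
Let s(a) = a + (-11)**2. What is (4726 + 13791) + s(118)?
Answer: 18756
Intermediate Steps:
s(a) = 121 + a (s(a) = a + 121 = 121 + a)
(4726 + 13791) + s(118) = (4726 + 13791) + (121 + 118) = 18517 + 239 = 18756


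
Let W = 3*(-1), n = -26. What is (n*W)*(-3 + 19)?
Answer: 1248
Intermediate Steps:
W = -3
(n*W)*(-3 + 19) = (-26*(-3))*(-3 + 19) = 78*16 = 1248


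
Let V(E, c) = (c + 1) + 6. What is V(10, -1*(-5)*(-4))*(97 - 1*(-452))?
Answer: -7137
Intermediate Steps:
V(E, c) = 7 + c (V(E, c) = (1 + c) + 6 = 7 + c)
V(10, -1*(-5)*(-4))*(97 - 1*(-452)) = (7 - 1*(-5)*(-4))*(97 - 1*(-452)) = (7 + 5*(-4))*(97 + 452) = (7 - 20)*549 = -13*549 = -7137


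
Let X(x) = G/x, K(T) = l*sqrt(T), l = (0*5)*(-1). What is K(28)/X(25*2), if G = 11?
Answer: 0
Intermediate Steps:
l = 0 (l = 0*(-1) = 0)
K(T) = 0 (K(T) = 0*sqrt(T) = 0)
X(x) = 11/x
K(28)/X(25*2) = 0/((11/((25*2)))) = 0/((11/50)) = 0/((11*(1/50))) = 0/(11/50) = 0*(50/11) = 0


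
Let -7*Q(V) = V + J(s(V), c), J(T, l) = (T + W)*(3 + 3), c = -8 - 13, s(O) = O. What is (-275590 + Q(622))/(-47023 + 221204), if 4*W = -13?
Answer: -3866929/2438534 ≈ -1.5858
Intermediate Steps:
W = -13/4 (W = (¼)*(-13) = -13/4 ≈ -3.2500)
c = -21
J(T, l) = -39/2 + 6*T (J(T, l) = (T - 13/4)*(3 + 3) = (-13/4 + T)*6 = -39/2 + 6*T)
Q(V) = 39/14 - V (Q(V) = -(V + (-39/2 + 6*V))/7 = -(-39/2 + 7*V)/7 = 39/14 - V)
(-275590 + Q(622))/(-47023 + 221204) = (-275590 + (39/14 - 1*622))/(-47023 + 221204) = (-275590 + (39/14 - 622))/174181 = (-275590 - 8669/14)*(1/174181) = -3866929/14*1/174181 = -3866929/2438534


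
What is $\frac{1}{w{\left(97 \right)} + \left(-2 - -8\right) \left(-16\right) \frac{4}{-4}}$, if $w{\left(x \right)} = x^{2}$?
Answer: $\frac{1}{9505} \approx 0.00010521$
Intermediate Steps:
$\frac{1}{w{\left(97 \right)} + \left(-2 - -8\right) \left(-16\right) \frac{4}{-4}} = \frac{1}{97^{2} + \left(-2 - -8\right) \left(-16\right) \frac{4}{-4}} = \frac{1}{9409 + \left(-2 + 8\right) \left(-16\right) 4 \left(- \frac{1}{4}\right)} = \frac{1}{9409 + 6 \left(-16\right) \left(-1\right)} = \frac{1}{9409 - -96} = \frac{1}{9409 + 96} = \frac{1}{9505}$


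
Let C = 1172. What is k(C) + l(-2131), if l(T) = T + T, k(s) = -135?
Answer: -4397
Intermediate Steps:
l(T) = 2*T
k(C) + l(-2131) = -135 + 2*(-2131) = -135 - 4262 = -4397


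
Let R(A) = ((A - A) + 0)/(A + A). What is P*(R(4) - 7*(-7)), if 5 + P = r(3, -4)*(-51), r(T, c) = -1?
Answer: 2254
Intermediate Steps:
R(A) = 0 (R(A) = (0 + 0)/((2*A)) = 0*(1/(2*A)) = 0)
P = 46 (P = -5 - 1*(-51) = -5 + 51 = 46)
P*(R(4) - 7*(-7)) = 46*(0 - 7*(-7)) = 46*(0 + 49) = 46*49 = 2254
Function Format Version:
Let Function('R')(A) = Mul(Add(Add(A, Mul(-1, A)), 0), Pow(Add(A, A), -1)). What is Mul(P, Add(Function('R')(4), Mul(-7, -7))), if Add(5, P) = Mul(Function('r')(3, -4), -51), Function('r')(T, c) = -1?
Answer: 2254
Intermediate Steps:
Function('R')(A) = 0 (Function('R')(A) = Mul(Add(0, 0), Pow(Mul(2, A), -1)) = Mul(0, Mul(Rational(1, 2), Pow(A, -1))) = 0)
P = 46 (P = Add(-5, Mul(-1, -51)) = Add(-5, 51) = 46)
Mul(P, Add(Function('R')(4), Mul(-7, -7))) = Mul(46, Add(0, Mul(-7, -7))) = Mul(46, Add(0, 49)) = Mul(46, 49) = 2254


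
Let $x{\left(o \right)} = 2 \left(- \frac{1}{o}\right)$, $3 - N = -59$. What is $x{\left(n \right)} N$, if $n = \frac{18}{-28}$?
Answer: $\frac{1736}{9} \approx 192.89$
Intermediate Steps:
$N = 62$ ($N = 3 - -59 = 3 + 59 = 62$)
$n = - \frac{9}{14}$ ($n = 18 \left(- \frac{1}{28}\right) = - \frac{9}{14} \approx -0.64286$)
$x{\left(o \right)} = - \frac{2}{o}$
$x{\left(n \right)} N = - \frac{2}{- \frac{9}{14}} \cdot 62 = \left(-2\right) \left(- \frac{14}{9}\right) 62 = \frac{28}{9} \cdot 62 = \frac{1736}{9}$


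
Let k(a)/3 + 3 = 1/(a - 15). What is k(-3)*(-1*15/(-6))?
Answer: -275/12 ≈ -22.917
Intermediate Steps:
k(a) = -9 + 3/(-15 + a) (k(a) = -9 + 3/(a - 15) = -9 + 3/(-15 + a))
k(-3)*(-1*15/(-6)) = (3*(46 - 3*(-3))/(-15 - 3))*(-1*15/(-6)) = (3*(46 + 9)/(-18))*(-15*(-⅙)) = (3*(-1/18)*55)*(5/2) = -55/6*5/2 = -275/12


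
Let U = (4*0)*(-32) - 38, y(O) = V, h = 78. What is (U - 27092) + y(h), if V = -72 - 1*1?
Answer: -27203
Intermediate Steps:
V = -73 (V = -72 - 1 = -73)
y(O) = -73
U = -38 (U = 0*(-32) - 38 = 0 - 38 = -38)
(U - 27092) + y(h) = (-38 - 27092) - 73 = -27130 - 73 = -27203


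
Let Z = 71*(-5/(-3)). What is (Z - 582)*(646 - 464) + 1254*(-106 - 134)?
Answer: -1156042/3 ≈ -3.8535e+5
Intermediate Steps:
Z = 355/3 (Z = 71*(-5*(-⅓)) = 71*(5/3) = 355/3 ≈ 118.33)
(Z - 582)*(646 - 464) + 1254*(-106 - 134) = (355/3 - 582)*(646 - 464) + 1254*(-106 - 134) = -1391/3*182 + 1254*(-240) = -253162/3 - 300960 = -1156042/3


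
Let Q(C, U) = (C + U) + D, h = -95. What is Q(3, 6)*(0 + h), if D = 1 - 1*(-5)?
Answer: -1425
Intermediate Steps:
D = 6 (D = 1 + 5 = 6)
Q(C, U) = 6 + C + U (Q(C, U) = (C + U) + 6 = 6 + C + U)
Q(3, 6)*(0 + h) = (6 + 3 + 6)*(0 - 95) = 15*(-95) = -1425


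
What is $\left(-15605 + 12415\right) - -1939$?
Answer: $-1251$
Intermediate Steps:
$\left(-15605 + 12415\right) - -1939 = -3190 + 1939 = -1251$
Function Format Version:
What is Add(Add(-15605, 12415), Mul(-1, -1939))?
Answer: -1251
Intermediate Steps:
Add(Add(-15605, 12415), Mul(-1, -1939)) = Add(-3190, 1939) = -1251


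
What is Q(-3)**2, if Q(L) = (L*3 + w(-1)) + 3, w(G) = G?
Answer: 49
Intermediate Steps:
Q(L) = 2 + 3*L (Q(L) = (L*3 - 1) + 3 = (3*L - 1) + 3 = (-1 + 3*L) + 3 = 2 + 3*L)
Q(-3)**2 = (2 + 3*(-3))**2 = (2 - 9)**2 = (-7)**2 = 49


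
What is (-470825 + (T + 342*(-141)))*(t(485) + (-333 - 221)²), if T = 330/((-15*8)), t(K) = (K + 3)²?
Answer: -282913256735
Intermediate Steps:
t(K) = (3 + K)²
T = -11/4 (T = 330/(-120) = 330*(-1/120) = -11/4 ≈ -2.7500)
(-470825 + (T + 342*(-141)))*(t(485) + (-333 - 221)²) = (-470825 + (-11/4 + 342*(-141)))*((3 + 485)² + (-333 - 221)²) = (-470825 + (-11/4 - 48222))*(488² + (-554)²) = (-470825 - 192899/4)*(238144 + 306916) = -2076199/4*545060 = -282913256735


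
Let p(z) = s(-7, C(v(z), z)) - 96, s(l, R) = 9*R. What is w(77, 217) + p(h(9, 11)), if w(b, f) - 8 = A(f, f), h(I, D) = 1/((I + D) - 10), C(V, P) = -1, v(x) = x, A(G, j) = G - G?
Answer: -97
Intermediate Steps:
A(G, j) = 0
h(I, D) = 1/(-10 + D + I) (h(I, D) = 1/((D + I) - 10) = 1/(-10 + D + I))
w(b, f) = 8 (w(b, f) = 8 + 0 = 8)
p(z) = -105 (p(z) = 9*(-1) - 96 = -9 - 96 = -105)
w(77, 217) + p(h(9, 11)) = 8 - 105 = -97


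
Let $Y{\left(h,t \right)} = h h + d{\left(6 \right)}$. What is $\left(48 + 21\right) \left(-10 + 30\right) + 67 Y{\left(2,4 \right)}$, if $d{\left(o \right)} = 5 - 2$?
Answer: $1849$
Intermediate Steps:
$d{\left(o \right)} = 3$
$Y{\left(h,t \right)} = 3 + h^{2}$ ($Y{\left(h,t \right)} = h h + 3 = h^{2} + 3 = 3 + h^{2}$)
$\left(48 + 21\right) \left(-10 + 30\right) + 67 Y{\left(2,4 \right)} = \left(48 + 21\right) \left(-10 + 30\right) + 67 \left(3 + 2^{2}\right) = 69 \cdot 20 + 67 \left(3 + 4\right) = 1380 + 67 \cdot 7 = 1380 + 469 = 1849$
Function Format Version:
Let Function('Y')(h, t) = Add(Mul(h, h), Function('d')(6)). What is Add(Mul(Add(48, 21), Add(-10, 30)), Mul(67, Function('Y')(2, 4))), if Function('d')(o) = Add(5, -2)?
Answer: 1849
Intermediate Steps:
Function('d')(o) = 3
Function('Y')(h, t) = Add(3, Pow(h, 2)) (Function('Y')(h, t) = Add(Mul(h, h), 3) = Add(Pow(h, 2), 3) = Add(3, Pow(h, 2)))
Add(Mul(Add(48, 21), Add(-10, 30)), Mul(67, Function('Y')(2, 4))) = Add(Mul(Add(48, 21), Add(-10, 30)), Mul(67, Add(3, Pow(2, 2)))) = Add(Mul(69, 20), Mul(67, Add(3, 4))) = Add(1380, Mul(67, 7)) = Add(1380, 469) = 1849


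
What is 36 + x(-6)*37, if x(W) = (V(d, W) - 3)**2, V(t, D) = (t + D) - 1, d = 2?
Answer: 2404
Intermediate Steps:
V(t, D) = -1 + D + t (V(t, D) = (D + t) - 1 = -1 + D + t)
x(W) = (-2 + W)**2 (x(W) = ((-1 + W + 2) - 3)**2 = ((1 + W) - 3)**2 = (-2 + W)**2)
36 + x(-6)*37 = 36 + (-2 - 6)**2*37 = 36 + (-8)**2*37 = 36 + 64*37 = 36 + 2368 = 2404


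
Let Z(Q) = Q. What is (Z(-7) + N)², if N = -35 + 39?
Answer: 9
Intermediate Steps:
N = 4
(Z(-7) + N)² = (-7 + 4)² = (-3)² = 9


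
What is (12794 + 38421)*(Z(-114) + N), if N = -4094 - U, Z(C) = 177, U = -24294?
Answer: 1043608055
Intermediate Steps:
N = 20200 (N = -4094 - 1*(-24294) = -4094 + 24294 = 20200)
(12794 + 38421)*(Z(-114) + N) = (12794 + 38421)*(177 + 20200) = 51215*20377 = 1043608055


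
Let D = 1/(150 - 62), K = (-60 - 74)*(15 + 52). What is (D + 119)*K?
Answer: -47013297/44 ≈ -1.0685e+6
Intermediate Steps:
K = -8978 (K = -134*67 = -8978)
D = 1/88 ≈ 0.011364
(D + 119)*K = (1/88 + 119)*(-8978) = (10473/88)*(-8978) = -47013297/44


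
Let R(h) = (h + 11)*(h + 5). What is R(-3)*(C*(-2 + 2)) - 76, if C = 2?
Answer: -76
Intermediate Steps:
R(h) = (5 + h)*(11 + h) (R(h) = (11 + h)*(5 + h) = (5 + h)*(11 + h))
R(-3)*(C*(-2 + 2)) - 76 = (55 + (-3)² + 16*(-3))*(2*(-2 + 2)) - 76 = (55 + 9 - 48)*(2*0) - 76 = 16*0 - 76 = 0 - 76 = -76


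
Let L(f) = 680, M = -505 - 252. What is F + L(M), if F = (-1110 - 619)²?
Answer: 2990121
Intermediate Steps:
M = -757
F = 2989441 (F = (-1729)² = 2989441)
F + L(M) = 2989441 + 680 = 2990121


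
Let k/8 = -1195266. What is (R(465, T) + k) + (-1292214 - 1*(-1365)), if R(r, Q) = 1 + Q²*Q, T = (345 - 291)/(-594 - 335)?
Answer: -8701537268712328/801765089 ≈ -1.0853e+7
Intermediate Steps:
T = -54/929 (T = 54/(-929) = 54*(-1/929) = -54/929 ≈ -0.058127)
k = -9562128 (k = 8*(-1195266) = -9562128)
R(r, Q) = 1 + Q³
(R(465, T) + k) + (-1292214 - 1*(-1365)) = ((1 + (-54/929)³) - 9562128) + (-1292214 - 1*(-1365)) = ((1 - 157464/801765089) - 9562128) + (-1292214 + 1365) = (801607625/801765089 - 9562128) - 1290849 = -7666579605341767/801765089 - 1290849 = -8701537268712328/801765089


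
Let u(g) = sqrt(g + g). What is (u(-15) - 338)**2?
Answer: (338 - I*sqrt(30))**2 ≈ 1.1421e+5 - 3702.6*I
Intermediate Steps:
u(g) = sqrt(2)*sqrt(g) (u(g) = sqrt(2*g) = sqrt(2)*sqrt(g))
(u(-15) - 338)**2 = (sqrt(2)*sqrt(-15) - 338)**2 = (sqrt(2)*(I*sqrt(15)) - 338)**2 = (I*sqrt(30) - 338)**2 = (-338 + I*sqrt(30))**2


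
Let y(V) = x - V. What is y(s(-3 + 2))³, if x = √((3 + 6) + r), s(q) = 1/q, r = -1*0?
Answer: 64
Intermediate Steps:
r = 0
s(q) = 1/q
x = 3 (x = √((3 + 6) + 0) = √(9 + 0) = √9 = 3)
y(V) = 3 - V
y(s(-3 + 2))³ = (3 - 1/(-3 + 2))³ = (3 - 1/(-1))³ = (3 - 1*(-1))³ = (3 + 1)³ = 4³ = 64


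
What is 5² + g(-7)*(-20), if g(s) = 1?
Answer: 5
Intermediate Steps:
5² + g(-7)*(-20) = 5² + 1*(-20) = 25 - 20 = 5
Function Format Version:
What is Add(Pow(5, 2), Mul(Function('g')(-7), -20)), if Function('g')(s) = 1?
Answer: 5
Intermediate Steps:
Add(Pow(5, 2), Mul(Function('g')(-7), -20)) = Add(Pow(5, 2), Mul(1, -20)) = Add(25, -20) = 5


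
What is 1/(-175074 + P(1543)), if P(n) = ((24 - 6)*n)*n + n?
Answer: 1/42681751 ≈ 2.3429e-8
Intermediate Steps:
P(n) = n + 18*n² (P(n) = (18*n)*n + n = 18*n² + n = n + 18*n²)
1/(-175074 + P(1543)) = 1/(-175074 + 1543*(1 + 18*1543)) = 1/(-175074 + 1543*(1 + 27774)) = 1/(-175074 + 1543*27775) = 1/(-175074 + 42856825) = 1/42681751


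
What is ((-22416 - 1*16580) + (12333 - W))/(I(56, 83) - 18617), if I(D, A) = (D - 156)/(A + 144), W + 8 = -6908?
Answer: 640367/603737 ≈ 1.0607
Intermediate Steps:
W = -6916 (W = -8 - 6908 = -6916)
I(D, A) = (-156 + D)/(144 + A)
((-22416 - 1*16580) + (12333 - W))/(I(56, 83) - 18617) = ((-22416 - 1*16580) + (12333 - 1*(-6916)))/((-156 + 56)/(144 + 83) - 18617) = ((-22416 - 16580) + (12333 + 6916))/(-100/227 - 18617) = (-38996 + 19249)/((1/227)*(-100) - 18617) = -19747/(-100/227 - 18617) = -19747/(-4226159/227) = -19747*(-227/4226159) = 640367/603737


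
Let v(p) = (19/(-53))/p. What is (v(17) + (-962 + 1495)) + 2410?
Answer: 2651624/901 ≈ 2943.0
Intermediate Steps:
v(p) = -19/(53*p) (v(p) = (19*(-1/53))/p = -19/(53*p))
(v(17) + (-962 + 1495)) + 2410 = (-19/53/17 + (-962 + 1495)) + 2410 = (-19/53*1/17 + 533) + 2410 = (-19/901 + 533) + 2410 = 480214/901 + 2410 = 2651624/901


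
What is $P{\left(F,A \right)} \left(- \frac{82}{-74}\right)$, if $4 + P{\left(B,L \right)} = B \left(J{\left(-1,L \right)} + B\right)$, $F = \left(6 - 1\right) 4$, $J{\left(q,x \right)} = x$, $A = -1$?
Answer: $\frac{15416}{37} \approx 416.65$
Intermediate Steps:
$F = 20$ ($F = 5 \cdot 4 = 20$)
$P{\left(B,L \right)} = -4 + B \left(B + L\right)$ ($P{\left(B,L \right)} = -4 + B \left(L + B\right) = -4 + B \left(B + L\right)$)
$P{\left(F,A \right)} \left(- \frac{82}{-74}\right) = \left(-4 + 20^{2} + 20 \left(-1\right)\right) \left(- \frac{82}{-74}\right) = \left(-4 + 400 - 20\right) \left(\left(-82\right) \left(- \frac{1}{74}\right)\right) = 376 \cdot \frac{41}{37} = \frac{15416}{37}$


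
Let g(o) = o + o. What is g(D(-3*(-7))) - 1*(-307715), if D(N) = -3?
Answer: 307709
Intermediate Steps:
g(o) = 2*o
g(D(-3*(-7))) - 1*(-307715) = 2*(-3) - 1*(-307715) = -6 + 307715 = 307709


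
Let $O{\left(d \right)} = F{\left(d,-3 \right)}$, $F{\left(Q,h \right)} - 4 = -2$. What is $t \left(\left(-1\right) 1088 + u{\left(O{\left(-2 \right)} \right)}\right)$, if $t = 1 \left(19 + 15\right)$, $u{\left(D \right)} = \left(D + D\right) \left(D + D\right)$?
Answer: $-36448$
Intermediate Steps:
$F{\left(Q,h \right)} = 2$ ($F{\left(Q,h \right)} = 4 - 2 = 2$)
$O{\left(d \right)} = 2$
$u{\left(D \right)} = 4 D^{2}$ ($u{\left(D \right)} = 2 D 2 D = 4 D^{2}$)
$t = 34$ ($t = 1 \cdot 34 = 34$)
$t \left(\left(-1\right) 1088 + u{\left(O{\left(-2 \right)} \right)}\right) = 34 \left(\left(-1\right) 1088 + 4 \cdot 2^{2}\right) = 34 \left(-1088 + 4 \cdot 4\right) = 34 \left(-1088 + 16\right) = 34 \left(-1072\right) = -36448$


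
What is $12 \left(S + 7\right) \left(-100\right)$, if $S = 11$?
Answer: $-21600$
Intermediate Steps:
$12 \left(S + 7\right) \left(-100\right) = 12 \left(11 + 7\right) \left(-100\right) = 12 \cdot 18 \left(-100\right) = 216 \left(-100\right) = -21600$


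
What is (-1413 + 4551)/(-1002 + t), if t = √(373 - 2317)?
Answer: -87341/27943 - 1569*I*√6/27943 ≈ -3.1257 - 0.13754*I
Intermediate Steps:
t = 18*I*√6 (t = √(-1944) = 18*I*√6 ≈ 44.091*I)
(-1413 + 4551)/(-1002 + t) = (-1413 + 4551)/(-1002 + 18*I*√6) = 3138/(-1002 + 18*I*√6)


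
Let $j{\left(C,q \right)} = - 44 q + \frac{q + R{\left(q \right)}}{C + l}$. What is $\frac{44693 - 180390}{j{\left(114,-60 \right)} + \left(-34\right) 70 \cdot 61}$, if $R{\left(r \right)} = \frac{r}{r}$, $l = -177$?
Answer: $\frac{8548911}{8979961} \approx 0.952$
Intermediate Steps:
$R{\left(r \right)} = 1$
$j{\left(C,q \right)} = - 44 q + \frac{1 + q}{-177 + C}$ ($j{\left(C,q \right)} = - 44 q + \frac{q + 1}{C - 177} = - 44 q + \frac{1 + q}{-177 + C}$)
$\frac{44693 - 180390}{j{\left(114,-60 \right)} + \left(-34\right) 70 \cdot 61} = \frac{44693 - 180390}{\frac{1 + 7789 \left(-60\right) - 5016 \left(-60\right)}{-177 + 114} + \left(-34\right) 70 \cdot 61} = - \frac{135697}{\frac{1 - 467340 + 300960}{-63} - 145180} = - \frac{135697}{\left(- \frac{1}{63}\right) \left(-166379\right) - 145180} = - \frac{135697}{\frac{166379}{63} - 145180} = - \frac{135697}{- \frac{8979961}{63}} = \left(-135697\right) \left(- \frac{63}{8979961}\right) = \frac{8548911}{8979961}$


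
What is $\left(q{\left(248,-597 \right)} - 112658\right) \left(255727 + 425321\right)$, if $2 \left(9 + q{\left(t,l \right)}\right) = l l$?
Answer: $44634183300$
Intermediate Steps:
$q{\left(t,l \right)} = -9 + \frac{l^{2}}{2}$ ($q{\left(t,l \right)} = -9 + \frac{l l}{2} = -9 + \frac{l^{2}}{2}$)
$\left(q{\left(248,-597 \right)} - 112658\right) \left(255727 + 425321\right) = \left(\left(-9 + \frac{\left(-597\right)^{2}}{2}\right) - 112658\right) \left(255727 + 425321\right) = \left(\left(-9 + \frac{1}{2} \cdot 356409\right) - 112658\right) 681048 = \left(\left(-9 + \frac{356409}{2}\right) - 112658\right) 681048 = \left(\frac{356391}{2} - 112658\right) 681048 = \frac{131075}{2} \cdot 681048 = 44634183300$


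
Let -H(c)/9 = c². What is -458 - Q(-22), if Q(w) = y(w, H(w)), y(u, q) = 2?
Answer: -460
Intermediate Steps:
H(c) = -9*c²
Q(w) = 2
-458 - Q(-22) = -458 - 1*2 = -458 - 2 = -460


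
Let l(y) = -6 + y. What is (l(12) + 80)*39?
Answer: 3354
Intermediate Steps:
(l(12) + 80)*39 = ((-6 + 12) + 80)*39 = (6 + 80)*39 = 86*39 = 3354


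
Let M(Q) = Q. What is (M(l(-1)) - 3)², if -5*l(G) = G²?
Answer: 256/25 ≈ 10.240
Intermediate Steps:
l(G) = -G²/5
(M(l(-1)) - 3)² = (-⅕*(-1)² - 3)² = (-⅕*1 - 3)² = (-⅕ - 3)² = (-16/5)² = 256/25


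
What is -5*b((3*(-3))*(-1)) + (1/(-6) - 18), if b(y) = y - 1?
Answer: -349/6 ≈ -58.167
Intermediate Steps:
b(y) = -1 + y
-5*b((3*(-3))*(-1)) + (1/(-6) - 18) = -5*(-1 + (3*(-3))*(-1)) + (1/(-6) - 18) = -5*(-1 - 9*(-1)) + (-⅙ - 18) = -5*(-1 + 9) - 109/6 = -5*8 - 109/6 = -40 - 109/6 = -349/6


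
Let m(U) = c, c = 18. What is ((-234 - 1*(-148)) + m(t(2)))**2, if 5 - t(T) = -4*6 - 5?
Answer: 4624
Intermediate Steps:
t(T) = 34 (t(T) = 5 - (-4*6 - 5) = 5 - (-24 - 5) = 5 - 1*(-29) = 5 + 29 = 34)
m(U) = 18
((-234 - 1*(-148)) + m(t(2)))**2 = ((-234 - 1*(-148)) + 18)**2 = ((-234 + 148) + 18)**2 = (-86 + 18)**2 = (-68)**2 = 4624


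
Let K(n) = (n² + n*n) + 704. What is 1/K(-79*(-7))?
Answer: 1/612322 ≈ 1.6331e-6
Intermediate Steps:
K(n) = 704 + 2*n² (K(n) = (n² + n²) + 704 = 2*n² + 704 = 704 + 2*n²)
1/K(-79*(-7)) = 1/(704 + 2*(-79*(-7))²) = 1/(704 + 2*553²) = 1/(704 + 2*305809) = 1/(704 + 611618) = 1/612322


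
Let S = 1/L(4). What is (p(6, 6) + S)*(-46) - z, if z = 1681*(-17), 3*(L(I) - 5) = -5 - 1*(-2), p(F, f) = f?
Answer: 56579/2 ≈ 28290.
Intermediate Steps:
L(I) = 4 (L(I) = 5 + (-5 - 1*(-2))/3 = 5 + (-5 + 2)/3 = 5 + (1/3)*(-3) = 5 - 1 = 4)
S = 1/4 ≈ 0.25000
z = -28577
(p(6, 6) + S)*(-46) - z = (6 + 1/4)*(-46) - 1*(-28577) = (25/4)*(-46) + 28577 = -575/2 + 28577 = 56579/2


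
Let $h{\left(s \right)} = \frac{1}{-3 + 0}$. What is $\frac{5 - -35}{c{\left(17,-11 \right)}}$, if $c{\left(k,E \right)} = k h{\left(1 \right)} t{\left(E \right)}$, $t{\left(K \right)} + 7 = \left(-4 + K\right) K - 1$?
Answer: $- \frac{120}{2669} \approx -0.044961$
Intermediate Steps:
$t{\left(K \right)} = -8 + K \left(-4 + K\right)$ ($t{\left(K \right)} = -7 + \left(\left(-4 + K\right) K - 1\right) = -7 + \left(K \left(-4 + K\right) - 1\right) = -7 + \left(-1 + K \left(-4 + K\right)\right) = -8 + K \left(-4 + K\right)$)
$h{\left(s \right)} = - \frac{1}{3}$ ($h{\left(s \right)} = \frac{1}{-3} = - \frac{1}{3}$)
$c{\left(k,E \right)} = - \frac{k \left(-8 + E^{2} - 4 E\right)}{3}$ ($c{\left(k,E \right)} = k \left(- \frac{1}{3}\right) \left(-8 + E^{2} - 4 E\right) = - \frac{k}{3} \left(-8 + E^{2} - 4 E\right) = - \frac{k \left(-8 + E^{2} - 4 E\right)}{3}$)
$\frac{5 - -35}{c{\left(17,-11 \right)}} = \frac{5 - -35}{\frac{1}{3} \cdot 17 \left(8 - \left(-11\right)^{2} + 4 \left(-11\right)\right)} = \frac{5 + 35}{\frac{1}{3} \cdot 17 \left(8 - 121 - 44\right)} = \frac{40}{\frac{1}{3} \cdot 17 \left(8 - 121 - 44\right)} = \frac{40}{\frac{1}{3} \cdot 17 \left(-157\right)} = \frac{40}{- \frac{2669}{3}} = 40 \left(- \frac{3}{2669}\right) = - \frac{120}{2669}$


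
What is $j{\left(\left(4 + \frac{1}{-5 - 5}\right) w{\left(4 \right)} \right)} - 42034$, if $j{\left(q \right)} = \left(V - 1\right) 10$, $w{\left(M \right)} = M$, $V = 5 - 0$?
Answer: $-41994$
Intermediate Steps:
$V = 5$ ($V = 5 + 0 = 5$)
$j{\left(q \right)} = 40$ ($j{\left(q \right)} = \left(5 - 1\right) 10 = 4 \cdot 10 = 40$)
$j{\left(\left(4 + \frac{1}{-5 - 5}\right) w{\left(4 \right)} \right)} - 42034 = 40 - 42034 = -41994$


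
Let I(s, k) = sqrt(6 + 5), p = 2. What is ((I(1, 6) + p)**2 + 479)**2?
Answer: 244212 + 3952*sqrt(11) ≈ 2.5732e+5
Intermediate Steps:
I(s, k) = sqrt(11)
((I(1, 6) + p)**2 + 479)**2 = ((sqrt(11) + 2)**2 + 479)**2 = ((2 + sqrt(11))**2 + 479)**2 = (479 + (2 + sqrt(11))**2)**2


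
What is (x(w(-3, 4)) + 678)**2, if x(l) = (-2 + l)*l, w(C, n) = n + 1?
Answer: 480249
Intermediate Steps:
w(C, n) = 1 + n
x(l) = l*(-2 + l)
(x(w(-3, 4)) + 678)**2 = ((1 + 4)*(-2 + (1 + 4)) + 678)**2 = (5*(-2 + 5) + 678)**2 = (5*3 + 678)**2 = (15 + 678)**2 = 693**2 = 480249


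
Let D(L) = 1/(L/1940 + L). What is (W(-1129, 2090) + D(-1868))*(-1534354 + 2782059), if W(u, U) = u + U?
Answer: 1086869689286810/906447 ≈ 1.1990e+9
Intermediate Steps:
W(u, U) = U + u
D(L) = 1940/(1941*L) (D(L) = 1/(L*(1/1940) + L) = 1/(L/1940 + L) = 1/(1941*L/1940) = 1940/(1941*L))
(W(-1129, 2090) + D(-1868))*(-1534354 + 2782059) = ((2090 - 1129) + (1940/1941)/(-1868))*(-1534354 + 2782059) = (961 + (1940/1941)*(-1/1868))*1247705 = (961 - 485/906447)*1247705 = (871095082/906447)*1247705 = 1086869689286810/906447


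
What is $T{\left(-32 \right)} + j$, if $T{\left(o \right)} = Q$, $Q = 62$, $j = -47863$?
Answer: $-47801$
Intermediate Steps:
$T{\left(o \right)} = 62$
$T{\left(-32 \right)} + j = 62 - 47863 = -47801$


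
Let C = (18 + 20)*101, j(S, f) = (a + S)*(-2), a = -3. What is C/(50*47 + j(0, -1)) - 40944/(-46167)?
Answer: 2400465/954118 ≈ 2.5159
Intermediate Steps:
j(S, f) = 6 - 2*S (j(S, f) = (-3 + S)*(-2) = 6 - 2*S)
C = 3838 (C = 38*101 = 3838)
C/(50*47 + j(0, -1)) - 40944/(-46167) = 3838/(50*47 + (6 - 2*0)) - 40944/(-46167) = 3838/(2350 + (6 + 0)) - 40944*(-1/46167) = 3838/(2350 + 6) + 13648/15389 = 3838/2356 + 13648/15389 = 3838*(1/2356) + 13648/15389 = 101/62 + 13648/15389 = 2400465/954118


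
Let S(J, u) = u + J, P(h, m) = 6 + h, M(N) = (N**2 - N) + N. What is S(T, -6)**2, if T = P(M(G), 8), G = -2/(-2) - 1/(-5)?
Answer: 1296/625 ≈ 2.0736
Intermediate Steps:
G = 6/5 (G = -2*(-1/2) - 1*(-1/5) = 1 + 1/5 = 6/5 ≈ 1.2000)
M(N) = N**2
T = 186/25 (T = 6 + (6/5)**2 = 6 + 36/25 = 186/25 ≈ 7.4400)
S(J, u) = J + u
S(T, -6)**2 = (186/25 - 6)**2 = (36/25)**2 = 1296/625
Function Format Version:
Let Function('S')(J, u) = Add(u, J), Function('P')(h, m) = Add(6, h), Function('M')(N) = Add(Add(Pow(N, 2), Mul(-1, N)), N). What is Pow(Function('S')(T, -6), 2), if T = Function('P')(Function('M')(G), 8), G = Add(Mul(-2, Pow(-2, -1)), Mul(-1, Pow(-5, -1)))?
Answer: Rational(1296, 625) ≈ 2.0736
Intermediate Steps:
G = Rational(6, 5) (G = Add(Mul(-2, Rational(-1, 2)), Mul(-1, Rational(-1, 5))) = Add(1, Rational(1, 5)) = Rational(6, 5) ≈ 1.2000)
Function('M')(N) = Pow(N, 2)
T = Rational(186, 25) (T = Add(6, Pow(Rational(6, 5), 2)) = Add(6, Rational(36, 25)) = Rational(186, 25) ≈ 7.4400)
Function('S')(J, u) = Add(J, u)
Pow(Function('S')(T, -6), 2) = Pow(Add(Rational(186, 25), -6), 2) = Pow(Rational(36, 25), 2) = Rational(1296, 625)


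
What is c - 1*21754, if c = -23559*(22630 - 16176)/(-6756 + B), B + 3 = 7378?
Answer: -165515512/619 ≈ -2.6739e+5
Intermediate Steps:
B = 7375 (B = -3 + 7378 = 7375)
c = -152049786/619 (c = -23559*(22630 - 16176)/(-6756 + 7375) = -23559/(619/6454) = -23559/(619*(1/6454)) = -23559/619/6454 = -23559*6454/619 = -152049786/619 ≈ -2.4564e+5)
c - 1*21754 = -152049786/619 - 1*21754 = -152049786/619 - 21754 = -165515512/619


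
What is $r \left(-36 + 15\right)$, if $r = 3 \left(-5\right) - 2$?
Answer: $357$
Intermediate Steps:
$r = -17$ ($r = -15 - 2 = -17$)
$r \left(-36 + 15\right) = - 17 \left(-36 + 15\right) = \left(-17\right) \left(-21\right) = 357$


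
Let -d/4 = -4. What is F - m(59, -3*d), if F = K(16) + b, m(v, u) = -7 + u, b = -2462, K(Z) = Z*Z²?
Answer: 1689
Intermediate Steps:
K(Z) = Z³
d = 16 (d = -4*(-4) = 16)
F = 1634 (F = 16³ - 2462 = 4096 - 2462 = 1634)
F - m(59, -3*d) = 1634 - (-7 - 3*16) = 1634 - (-7 - 48) = 1634 - 1*(-55) = 1634 + 55 = 1689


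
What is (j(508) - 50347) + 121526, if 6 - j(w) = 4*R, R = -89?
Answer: 71541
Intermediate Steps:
j(w) = 362 (j(w) = 6 - 4*(-89) = 6 - 1*(-356) = 6 + 356 = 362)
(j(508) - 50347) + 121526 = (362 - 50347) + 121526 = -49985 + 121526 = 71541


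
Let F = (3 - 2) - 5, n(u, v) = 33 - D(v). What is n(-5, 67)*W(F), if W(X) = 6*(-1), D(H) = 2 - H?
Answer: -588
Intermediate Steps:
n(u, v) = 31 + v (n(u, v) = 33 - (2 - v) = 33 + (-2 + v) = 31 + v)
F = -4 (F = 1 - 5 = -4)
W(X) = -6
n(-5, 67)*W(F) = (31 + 67)*(-6) = 98*(-6) = -588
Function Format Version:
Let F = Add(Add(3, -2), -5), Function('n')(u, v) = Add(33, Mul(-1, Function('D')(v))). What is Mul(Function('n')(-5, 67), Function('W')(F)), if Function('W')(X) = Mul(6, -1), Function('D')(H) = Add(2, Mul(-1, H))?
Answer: -588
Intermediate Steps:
Function('n')(u, v) = Add(31, v) (Function('n')(u, v) = Add(33, Mul(-1, Add(2, Mul(-1, v)))) = Add(33, Add(-2, v)) = Add(31, v))
F = -4 (F = Add(1, -5) = -4)
Function('W')(X) = -6
Mul(Function('n')(-5, 67), Function('W')(F)) = Mul(Add(31, 67), -6) = Mul(98, -6) = -588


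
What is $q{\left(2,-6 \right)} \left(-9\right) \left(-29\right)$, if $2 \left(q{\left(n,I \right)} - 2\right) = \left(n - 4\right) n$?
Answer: $0$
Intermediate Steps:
$q{\left(n,I \right)} = 2 + \frac{n \left(-4 + n\right)}{2}$ ($q{\left(n,I \right)} = 2 + \frac{\left(n - 4\right) n}{2} = 2 + \frac{\left(-4 + n\right) n}{2} = 2 + \frac{n \left(-4 + n\right)}{2}$)
$q{\left(2,-6 \right)} \left(-9\right) \left(-29\right) = \left(2 + \frac{2^{2}}{2} - 4\right) \left(-9\right) \left(-29\right) = \left(2 + \frac{1}{2} \cdot 4 - 4\right) \left(-9\right) \left(-29\right) = \left(2 + 2 - 4\right) \left(-9\right) \left(-29\right) = 0 \left(-9\right) \left(-29\right) = 0 \left(-29\right) = 0$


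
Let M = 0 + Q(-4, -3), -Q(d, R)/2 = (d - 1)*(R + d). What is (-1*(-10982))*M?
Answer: -768740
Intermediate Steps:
Q(d, R) = -2*(-1 + d)*(R + d) (Q(d, R) = -2*(d - 1)*(R + d) = -2*(-1 + d)*(R + d))
M = -70 (M = 0 + (-2*(-4)² + 2*(-3) + 2*(-4) - 2*(-3)*(-4)) = 0 + (-2*16 - 6 - 8 - 24) = 0 + (-32 - 6 - 8 - 24) = 0 - 70 = -70)
(-1*(-10982))*M = -1*(-10982)*(-70) = 10982*(-70) = -768740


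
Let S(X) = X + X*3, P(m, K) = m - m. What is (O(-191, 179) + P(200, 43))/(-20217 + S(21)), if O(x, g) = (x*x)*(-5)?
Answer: 182405/20133 ≈ 9.0600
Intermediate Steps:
P(m, K) = 0
O(x, g) = -5*x**2 (O(x, g) = x**2*(-5) = -5*x**2)
S(X) = 4*X (S(X) = X + 3*X = 4*X)
(O(-191, 179) + P(200, 43))/(-20217 + S(21)) = (-5*(-191)**2 + 0)/(-20217 + 4*21) = (-5*36481 + 0)/(-20217 + 84) = (-182405 + 0)/(-20133) = -182405*(-1/20133) = 182405/20133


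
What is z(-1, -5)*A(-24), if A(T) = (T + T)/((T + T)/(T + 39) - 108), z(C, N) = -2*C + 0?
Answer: 120/139 ≈ 0.86331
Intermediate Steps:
z(C, N) = -2*C
A(T) = 2*T/(-108 + 2*T/(39 + T)) (A(T) = (2*T)/((2*T)/(39 + T) - 108) = (2*T)/(2*T/(39 + T) - 108) = (2*T)/(-108 + 2*T/(39 + T)) = 2*T/(-108 + 2*T/(39 + T)))
z(-1, -5)*A(-24) = (-2*(-1))*(-1*(-24)*(39 - 24)/(2106 + 53*(-24))) = 2*(-1*(-24)*15/(2106 - 1272)) = 2*(-1*(-24)*15/834) = 2*(-1*(-24)*1/834*15) = 2*(60/139) = 120/139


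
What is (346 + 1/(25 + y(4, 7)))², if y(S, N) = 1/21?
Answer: 33130188289/276676 ≈ 1.1974e+5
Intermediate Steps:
y(S, N) = 1/21
(346 + 1/(25 + y(4, 7)))² = (346 + 1/(25 + 1/21))² = (346 + 1/(526/21))² = (346 + 21/526)² = (182017/526)² = 33130188289/276676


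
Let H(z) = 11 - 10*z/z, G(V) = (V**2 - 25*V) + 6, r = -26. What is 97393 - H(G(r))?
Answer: 97392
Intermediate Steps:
G(V) = 6 + V**2 - 25*V
H(z) = 1 (H(z) = 11 - 10*1 = 11 - 10 = 1)
97393 - H(G(r)) = 97393 - 1*1 = 97393 - 1 = 97392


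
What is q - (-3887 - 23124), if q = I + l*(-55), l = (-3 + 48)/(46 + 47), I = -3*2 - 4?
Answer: 836206/31 ≈ 26974.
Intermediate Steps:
I = -10 (I = -6 - 4 = -10)
l = 15/31 (l = 45/93 = 45*(1/93) = 15/31 ≈ 0.48387)
q = -1135/31 (q = -10 + (15/31)*(-55) = -10 - 825/31 = -1135/31 ≈ -36.613)
q - (-3887 - 23124) = -1135/31 - (-3887 - 23124) = -1135/31 - 1*(-27011) = -1135/31 + 27011 = 836206/31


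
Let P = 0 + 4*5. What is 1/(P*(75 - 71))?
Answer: 1/80 ≈ 0.012500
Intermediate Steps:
P = 20 (P = 0 + 20 = 20)
1/(P*(75 - 71)) = 1/(20*(75 - 71)) = 1/(20*4) = 1/80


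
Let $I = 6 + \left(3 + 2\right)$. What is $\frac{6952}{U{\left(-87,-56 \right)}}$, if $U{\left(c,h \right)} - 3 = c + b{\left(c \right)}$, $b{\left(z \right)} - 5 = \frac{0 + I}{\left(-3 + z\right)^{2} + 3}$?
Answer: $- \frac{28166028}{320063} \approx -88.001$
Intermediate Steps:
$I = 11$ ($I = 6 + 5 = 11$)
$b{\left(z \right)} = 5 + \frac{11}{3 + \left(-3 + z\right)^{2}}$ ($b{\left(z \right)} = 5 + \frac{0 + 11}{\left(-3 + z\right)^{2} + 3} = 5 + \frac{11}{3 + \left(-3 + z\right)^{2}}$)
$U{\left(c,h \right)} = 3 + c + \frac{26 + 5 \left(-3 + c\right)^{2}}{3 + \left(-3 + c\right)^{2}}$ ($U{\left(c,h \right)} = 3 + \left(c + \frac{26 + 5 \left(-3 + c\right)^{2}}{3 + \left(-3 + c\right)^{2}}\right) = 3 + c + \frac{26 + 5 \left(-3 + c\right)^{2}}{3 + \left(-3 + c\right)^{2}}$)
$\frac{6952}{U{\left(-87,-56 \right)}} = \frac{6952}{\frac{1}{12 + \left(-87\right)^{2} - -522} \left(107 + \left(-87\right)^{3} - -3132 + 2 \left(-87\right)^{2}\right)} = \frac{6952}{\frac{1}{12 + 7569 + 522} \left(107 - 658503 + 3132 + 2 \cdot 7569\right)} = \frac{6952}{\frac{1}{8103} \left(107 - 658503 + 3132 + 15138\right)} = \frac{6952}{\frac{1}{8103} \left(-640126\right)} = \frac{6952}{- \frac{640126}{8103}} = 6952 \left(- \frac{8103}{640126}\right) = - \frac{28166028}{320063}$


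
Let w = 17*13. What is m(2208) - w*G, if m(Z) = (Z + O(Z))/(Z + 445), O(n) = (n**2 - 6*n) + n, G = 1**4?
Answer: 4280119/2653 ≈ 1613.3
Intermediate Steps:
w = 221
G = 1
O(n) = n**2 - 5*n
m(Z) = (Z + Z*(-5 + Z))/(445 + Z) (m(Z) = (Z + Z*(-5 + Z))/(Z + 445) = (Z + Z*(-5 + Z))/(445 + Z))
m(2208) - w*G = 2208*(-4 + 2208)/(445 + 2208) - 221 = 2208*2204/2653 - 1*221 = 2208*(1/2653)*2204 - 221 = 4866432/2653 - 221 = 4280119/2653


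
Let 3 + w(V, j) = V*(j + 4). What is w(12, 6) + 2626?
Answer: 2743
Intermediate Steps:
w(V, j) = -3 + V*(4 + j) (w(V, j) = -3 + V*(j + 4) = -3 + V*(4 + j))
w(12, 6) + 2626 = (-3 + 4*12 + 12*6) + 2626 = (-3 + 48 + 72) + 2626 = 117 + 2626 = 2743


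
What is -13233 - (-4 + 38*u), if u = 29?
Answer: -14331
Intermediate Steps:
-13233 - (-4 + 38*u) = -13233 - (-4 + 38*29) = -13233 - (-4 + 1102) = -13233 - 1*1098 = -13233 - 1098 = -14331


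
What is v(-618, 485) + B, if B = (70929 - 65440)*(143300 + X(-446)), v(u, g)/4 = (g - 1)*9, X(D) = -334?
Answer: 784757798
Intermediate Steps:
v(u, g) = -36 + 36*g (v(u, g) = 4*((g - 1)*9) = 4*((-1 + g)*9) = 4*(-9 + 9*g) = -36 + 36*g)
B = 784740374 (B = (70929 - 65440)*(143300 - 334) = 5489*142966 = 784740374)
v(-618, 485) + B = (-36 + 36*485) + 784740374 = (-36 + 17460) + 784740374 = 17424 + 784740374 = 784757798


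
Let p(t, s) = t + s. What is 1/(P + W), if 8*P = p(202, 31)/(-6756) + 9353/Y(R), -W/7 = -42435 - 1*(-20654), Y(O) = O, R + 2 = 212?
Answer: 1891680/288429297883 ≈ 6.5586e-6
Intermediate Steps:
R = 210 (R = -2 + 212 = 210)
p(t, s) = s + t
W = 152467 (W = -7*(-42435 - 1*(-20654)) = -7*(-42435 + 20654) = -7*(-21781) = 152467)
P = 10523323/1891680 (P = ((31 + 202)/(-6756) + 9353/210)/8 = (233*(-1/6756) + 9353*(1/210))/8 = (-233/6756 + 9353/210)/8 = (⅛)*(10523323/236460) = 10523323/1891680 ≈ 5.5630)
1/(P + W) = 1/(10523323/1891680 + 152467) = 1/(288429297883/1891680) = 1891680/288429297883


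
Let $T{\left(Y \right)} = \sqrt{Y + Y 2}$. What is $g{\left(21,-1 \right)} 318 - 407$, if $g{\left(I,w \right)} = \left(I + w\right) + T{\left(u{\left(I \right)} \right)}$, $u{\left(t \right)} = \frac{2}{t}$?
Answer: $5953 + \frac{318 \sqrt{14}}{7} \approx 6123.0$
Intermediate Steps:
$T{\left(Y \right)} = \sqrt{3} \sqrt{Y}$ ($T{\left(Y \right)} = \sqrt{Y + 2 Y} = \sqrt{3 Y} = \sqrt{3} \sqrt{Y}$)
$g{\left(I,w \right)} = I + w + \sqrt{6} \sqrt{\frac{1}{I}}$ ($g{\left(I,w \right)} = \left(I + w\right) + \sqrt{3} \sqrt{\frac{2}{I}} = \left(I + w\right) + \sqrt{3} \sqrt{2} \sqrt{\frac{1}{I}} = \left(I + w\right) + \sqrt{6} \sqrt{\frac{1}{I}} = I + w + \sqrt{6} \sqrt{\frac{1}{I}}$)
$g{\left(21,-1 \right)} 318 - 407 = \left(21 - 1 + \sqrt{6} \sqrt{\frac{1}{21}}\right) 318 - 407 = \left(21 - 1 + \frac{\sqrt{6}}{\sqrt{21}}\right) 318 - 407 = \left(21 - 1 + \sqrt{6} \frac{\sqrt{21}}{21}\right) 318 - 407 = \left(21 - 1 + \frac{\sqrt{14}}{7}\right) 318 - 407 = \left(20 + \frac{\sqrt{14}}{7}\right) 318 - 407 = \left(6360 + \frac{318 \sqrt{14}}{7}\right) - 407 = 5953 + \frac{318 \sqrt{14}}{7}$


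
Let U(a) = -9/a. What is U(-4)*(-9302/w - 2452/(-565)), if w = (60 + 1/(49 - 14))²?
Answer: 19734633459/4988047130 ≈ 3.9564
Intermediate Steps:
w = 4414201/1225 (w = (60 + 1/35)² = (2101/35)² = 4414201/1225 ≈ 3603.4)
U(-4)*(-9302/w - 2452/(-565)) = (-9/(-4))*(-9302/4414201/1225 - 2452/(-565)) = (-9*(-¼))*(-9302*1225/4414201 - 2452*(-1/565)) = 9*(-11394950/4414201 + 2452/565)/4 = (9/4)*(4385474102/2494023565) = 19734633459/4988047130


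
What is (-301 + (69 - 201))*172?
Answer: -74476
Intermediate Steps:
(-301 + (69 - 201))*172 = (-301 - 132)*172 = -433*172 = -74476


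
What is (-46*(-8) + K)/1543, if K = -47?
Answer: 321/1543 ≈ 0.20804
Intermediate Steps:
(-46*(-8) + K)/1543 = (-46*(-8) - 47)/1543 = (368 - 47)*(1/1543) = 321*(1/1543) = 321/1543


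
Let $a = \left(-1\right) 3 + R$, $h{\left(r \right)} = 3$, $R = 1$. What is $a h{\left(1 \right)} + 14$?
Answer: $8$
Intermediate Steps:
$a = -2$ ($a = \left(-1\right) 3 + 1 = -3 + 1 = -2$)
$a h{\left(1 \right)} + 14 = \left(-2\right) 3 + 14 = -6 + 14 = 8$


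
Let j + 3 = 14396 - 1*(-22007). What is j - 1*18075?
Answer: 18325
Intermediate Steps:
j = 36400 (j = -3 + (14396 - 1*(-22007)) = -3 + (14396 + 22007) = -3 + 36403 = 36400)
j - 1*18075 = 36400 - 1*18075 = 36400 - 18075 = 18325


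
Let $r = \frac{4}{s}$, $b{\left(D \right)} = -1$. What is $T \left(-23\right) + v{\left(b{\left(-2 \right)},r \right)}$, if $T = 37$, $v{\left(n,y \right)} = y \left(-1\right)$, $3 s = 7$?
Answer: $- \frac{5969}{7} \approx -852.71$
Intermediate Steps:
$s = \frac{7}{3}$ ($s = \frac{1}{3} \cdot 7 = \frac{7}{3} \approx 2.3333$)
$r = \frac{12}{7}$ ($r = \frac{4}{\frac{7}{3}} = 4 \cdot \frac{3}{7} = \frac{12}{7} \approx 1.7143$)
$v{\left(n,y \right)} = - y$
$T \left(-23\right) + v{\left(b{\left(-2 \right)},r \right)} = 37 \left(-23\right) - \frac{12}{7} = -851 - \frac{12}{7} = - \frac{5969}{7}$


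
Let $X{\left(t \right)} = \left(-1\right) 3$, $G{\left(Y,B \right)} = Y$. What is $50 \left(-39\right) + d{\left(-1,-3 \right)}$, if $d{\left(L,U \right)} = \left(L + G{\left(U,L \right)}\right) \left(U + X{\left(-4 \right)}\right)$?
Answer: $-1926$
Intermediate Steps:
$X{\left(t \right)} = -3$
$d{\left(L,U \right)} = \left(-3 + U\right) \left(L + U\right)$ ($d{\left(L,U \right)} = \left(L + U\right) \left(U - 3\right) = \left(L + U\right) \left(-3 + U\right) = \left(-3 + U\right) \left(L + U\right)$)
$50 \left(-39\right) + d{\left(-1,-3 \right)} = 50 \left(-39\right) - \left(-15 - 9\right) = -1950 + \left(9 + 3 + 9 + 3\right) = -1950 + 24 = -1926$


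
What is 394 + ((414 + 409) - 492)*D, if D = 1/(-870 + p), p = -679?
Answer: 609975/1549 ≈ 393.79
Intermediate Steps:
D = -1/1549 (D = 1/(-870 - 679) = 1/(-1549) = -1/1549 ≈ -0.00064558)
394 + ((414 + 409) - 492)*D = 394 + ((414 + 409) - 492)*(-1/1549) = 394 + (823 - 492)*(-1/1549) = 394 + 331*(-1/1549) = 394 - 331/1549 = 609975/1549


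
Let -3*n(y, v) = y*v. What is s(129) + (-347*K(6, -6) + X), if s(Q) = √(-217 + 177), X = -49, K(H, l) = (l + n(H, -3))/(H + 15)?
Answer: -49 + 2*I*√10 ≈ -49.0 + 6.3246*I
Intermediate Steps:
n(y, v) = -v*y/3 (n(y, v) = -y*v/3 = -v*y/3)
K(H, l) = (H + l)/(15 + H) (K(H, l) = (l - ⅓*(-3)*H)/(H + 15) = (l + H)/(15 + H) = (H + l)/(15 + H))
s(Q) = 2*I*√10 (s(Q) = √(-40) = 2*I*√10)
s(129) + (-347*K(6, -6) + X) = 2*I*√10 + (-347*(6 - 6)/(15 + 6) - 49) = 2*I*√10 + (-347*0/21 - 49) = 2*I*√10 + (-347*0 - 49) = 2*I*√10 + (0 - 49) = 2*I*√10 - 49 = -49 + 2*I*√10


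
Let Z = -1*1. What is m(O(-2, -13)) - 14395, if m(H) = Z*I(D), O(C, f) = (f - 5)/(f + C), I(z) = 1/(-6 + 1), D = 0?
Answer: -71974/5 ≈ -14395.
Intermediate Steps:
I(z) = -1/5 (I(z) = 1/(-5) = -1/5)
Z = -1
O(C, f) = (-5 + f)/(C + f)
m(H) = 1/5 (m(H) = -1*(-1/5) = 1/5)
m(O(-2, -13)) - 14395 = 1/5 - 14395 = -71974/5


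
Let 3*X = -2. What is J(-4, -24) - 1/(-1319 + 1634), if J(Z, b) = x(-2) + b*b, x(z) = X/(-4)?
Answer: 362983/630 ≈ 576.16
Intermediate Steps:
X = -⅔ (X = (⅓)*(-2) = -⅔ ≈ -0.66667)
x(z) = ⅙ (x(z) = -⅔/(-4) = -⅔*(-¼) = ⅙)
J(Z, b) = ⅙ + b² (J(Z, b) = ⅙ + b*b = ⅙ + b²)
J(-4, -24) - 1/(-1319 + 1634) = (⅙ + (-24)²) - 1/(-1319 + 1634) = (⅙ + 576) - 1/315 = 3457/6 - 1*1/315 = 3457/6 - 1/315 = 362983/630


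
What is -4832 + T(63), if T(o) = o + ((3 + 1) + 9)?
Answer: -4756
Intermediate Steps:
T(o) = 13 + o (T(o) = o + (4 + 9) = o + 13 = 13 + o)
-4832 + T(63) = -4832 + (13 + 63) = -4832 + 76 = -4756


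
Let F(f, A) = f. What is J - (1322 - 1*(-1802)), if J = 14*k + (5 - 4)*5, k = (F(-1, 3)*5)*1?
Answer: -3189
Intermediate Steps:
k = -5 (k = -1*5*1 = -5*1 = -5)
J = -65 (J = 14*(-5) + (5 - 4)*5 = -70 + 1*5 = -70 + 5 = -65)
J - (1322 - 1*(-1802)) = -65 - (1322 - 1*(-1802)) = -65 - (1322 + 1802) = -65 - 1*3124 = -65 - 3124 = -3189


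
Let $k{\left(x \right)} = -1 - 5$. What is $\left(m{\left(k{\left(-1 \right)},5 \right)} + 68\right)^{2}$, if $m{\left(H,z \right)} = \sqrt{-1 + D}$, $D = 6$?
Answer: $\left(68 + \sqrt{5}\right)^{2} \approx 4933.1$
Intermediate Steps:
$k{\left(x \right)} = -6$
$m{\left(H,z \right)} = \sqrt{5}$ ($m{\left(H,z \right)} = \sqrt{-1 + 6} = \sqrt{5}$)
$\left(m{\left(k{\left(-1 \right)},5 \right)} + 68\right)^{2} = \left(\sqrt{5} + 68\right)^{2} = \left(68 + \sqrt{5}\right)^{2}$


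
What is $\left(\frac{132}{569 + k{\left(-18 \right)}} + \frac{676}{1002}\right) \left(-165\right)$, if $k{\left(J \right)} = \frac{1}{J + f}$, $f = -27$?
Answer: $- \frac{159913765}{1068967} \approx -149.6$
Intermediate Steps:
$k{\left(J \right)} = \frac{1}{-27 + J}$ ($k{\left(J \right)} = \frac{1}{J - 27} = \frac{1}{-27 + J}$)
$\left(\frac{132}{569 + k{\left(-18 \right)}} + \frac{676}{1002}\right) \left(-165\right) = \left(\frac{132}{569 + \frac{1}{-27 - 18}} + \frac{676}{1002}\right) \left(-165\right) = \left(\frac{132}{569 + \frac{1}{-45}} + 676 \cdot \frac{1}{1002}\right) \left(-165\right) = \left(\frac{132}{569 - \frac{1}{45}} + \frac{338}{501}\right) \left(-165\right) = \left(\frac{132}{\frac{25604}{45}} + \frac{338}{501}\right) \left(-165\right) = \left(132 \cdot \frac{45}{25604} + \frac{338}{501}\right) \left(-165\right) = \left(\frac{1485}{6401} + \frac{338}{501}\right) \left(-165\right) = \frac{2907523}{3206901} \left(-165\right) = - \frac{159913765}{1068967}$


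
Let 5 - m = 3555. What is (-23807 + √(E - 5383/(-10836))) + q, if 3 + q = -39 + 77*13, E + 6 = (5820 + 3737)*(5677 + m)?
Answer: -22848 + √1353095252479/258 ≈ -18339.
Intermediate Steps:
m = -3550 (m = 5 - 1*3555 = 5 - 3555 = -3550)
E = 20327733 (E = -6 + (5820 + 3737)*(5677 - 3550) = -6 + 9557*2127 = -6 + 20327739 = 20327733)
q = 959 (q = -3 + (-39 + 77*13) = -3 + (-39 + 1001) = -3 + 962 = 959)
(-23807 + √(E - 5383/(-10836))) + q = (-23807 + √(20327733 - 5383/(-10836))) + 959 = (-23807 + √(20327733 - 5383*(-1/10836))) + 959 = (-23807 + √(20327733 + 769/1548)) + 959 = (-23807 + √(31467331453/1548)) + 959 = (-23807 + √1353095252479/258) + 959 = -22848 + √1353095252479/258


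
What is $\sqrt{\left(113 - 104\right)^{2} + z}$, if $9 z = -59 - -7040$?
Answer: $\frac{\sqrt{7710}}{3} \approx 29.269$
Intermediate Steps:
$z = \frac{2327}{3}$ ($z = \frac{-59 - -7040}{9} = \frac{-59 + 7040}{9} = \frac{1}{9} \cdot 6981 = \frac{2327}{3} \approx 775.67$)
$\sqrt{\left(113 - 104\right)^{2} + z} = \sqrt{\left(113 - 104\right)^{2} + \frac{2327}{3}} = \sqrt{9^{2} + \frac{2327}{3}} = \sqrt{81 + \frac{2327}{3}} = \sqrt{\frac{2570}{3}} = \frac{\sqrt{7710}}{3}$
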